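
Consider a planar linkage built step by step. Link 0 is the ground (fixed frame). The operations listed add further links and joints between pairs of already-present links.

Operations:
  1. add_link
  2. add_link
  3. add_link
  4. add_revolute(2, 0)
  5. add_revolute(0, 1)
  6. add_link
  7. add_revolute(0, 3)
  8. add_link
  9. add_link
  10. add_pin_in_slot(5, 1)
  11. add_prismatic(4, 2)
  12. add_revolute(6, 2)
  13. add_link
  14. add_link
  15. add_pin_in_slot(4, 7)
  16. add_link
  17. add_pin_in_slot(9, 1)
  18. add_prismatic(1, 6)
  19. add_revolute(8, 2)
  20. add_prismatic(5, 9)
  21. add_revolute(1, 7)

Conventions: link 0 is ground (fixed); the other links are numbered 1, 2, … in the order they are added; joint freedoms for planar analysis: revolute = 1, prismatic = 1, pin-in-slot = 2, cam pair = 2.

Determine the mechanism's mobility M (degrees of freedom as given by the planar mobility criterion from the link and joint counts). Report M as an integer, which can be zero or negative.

ground; <1,0,0>
#1 <2,0,0>
#2 <3,0,0>
#3 <4,0,0>
R:2↔0 J1 <4,1,0>
R:0↔1 J1 <4,2,0>
#4 <5,2,0>
R:0↔3 J1 <5,3,0>
#5 <6,3,0>
#6 <7,3,0>
PS:5↔1 J2 <7,3,1>
P:4↔2 J1 <7,4,1>
R:6↔2 J1 <7,5,1>
#7 <8,5,1>
#8 <9,5,1>
PS:4↔7 J2 <9,5,2>
#9 <10,5,2>
PS:9↔1 J2 <10,5,3>
P:1↔6 J1 <10,6,3>
R:8↔2 J1 <10,7,3>
P:5↔9 J1 <10,8,3>
R:1↔7 J1 <10,9,3>
3×9 − 2×9 − 1×3 = 6

M = 6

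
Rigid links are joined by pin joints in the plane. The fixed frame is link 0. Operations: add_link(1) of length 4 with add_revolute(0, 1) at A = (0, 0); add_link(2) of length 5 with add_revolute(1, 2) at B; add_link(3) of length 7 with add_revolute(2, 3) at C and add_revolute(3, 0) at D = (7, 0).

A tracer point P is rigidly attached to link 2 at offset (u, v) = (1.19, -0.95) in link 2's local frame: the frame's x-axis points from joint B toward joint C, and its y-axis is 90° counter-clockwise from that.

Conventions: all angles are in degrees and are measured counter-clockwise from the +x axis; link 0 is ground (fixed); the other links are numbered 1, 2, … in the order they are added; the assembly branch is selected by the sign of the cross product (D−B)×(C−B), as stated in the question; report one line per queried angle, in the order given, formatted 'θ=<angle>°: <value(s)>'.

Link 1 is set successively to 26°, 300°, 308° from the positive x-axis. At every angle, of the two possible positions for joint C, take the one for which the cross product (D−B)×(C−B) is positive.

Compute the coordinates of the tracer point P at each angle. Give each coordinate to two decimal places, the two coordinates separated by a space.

A=(0,0), D=(7.00,0)
θ=26°: B = A + 4.00·(cos26°, sin26°) = (3.5952, 1.7535)
θ=26°: |BD| = 3.8298
θ=26°: circle(B,5.00) ∩ circle(D,7.00): a=-1.2184, h=4.8493
θ=26°:   candidates: C₊=(4.7322,6.6225) cross=18.572; C₋=(0.2917,-1.9998) cross=-18.572
θ=26°:   branch + wants cross > 0 → take C=(4.7322,6.6225) (cross=18.572)
θ=26°: ex = (C−B)/|BC| = (0.2274,0.9738); ey = (-0.9738,0.2274)
θ=26°: P = B + 1.19·ex + -0.95·ey = (4.7909,2.6963)
θ=300°: B = A + 4.00·(cos300°, sin300°) = (2.0000, -3.4641)
θ=300°: |BD| = 6.0828
θ=300°: circle(B,5.00) ∩ circle(D,7.00): a=1.0686, h=4.8845
θ=300°:   candidates: C₊=(0.0967,1.1595) cross=29.711; C₋=(5.6601,-6.8706) cross=-29.711
θ=300°:   branch + wants cross > 0 → take C=(0.0967,1.1595) (cross=29.711)
θ=300°: ex = (C−B)/|BC| = (-0.3807,0.9247); ey = (-0.9247,-0.3807)
θ=300°: P = B + 1.19·ex + -0.95·ey = (2.4255,-2.0021)
θ=308°: B = A + 4.00·(cos308°, sin308°) = (2.4626, -3.1520)
θ=308°: |BD| = 5.5248
θ=308°: circle(B,5.00) ∩ circle(D,7.00): a=0.5903, h=4.9650
θ=308°:   candidates: C₊=(0.1148,1.2624) cross=27.431; C₋=(5.7802,-6.8929) cross=-27.431
θ=308°:   branch + wants cross > 0 → take C=(0.1148,1.2624) (cross=27.431)
θ=308°: ex = (C−B)/|BC| = (-0.4696,0.8829); ey = (-0.8829,-0.4696)
θ=308°: P = B + 1.19·ex + -0.95·ey = (2.7426,-1.6553)

θ=26°: 4.79 2.70
θ=300°: 2.43 -2.00
θ=308°: 2.74 -1.66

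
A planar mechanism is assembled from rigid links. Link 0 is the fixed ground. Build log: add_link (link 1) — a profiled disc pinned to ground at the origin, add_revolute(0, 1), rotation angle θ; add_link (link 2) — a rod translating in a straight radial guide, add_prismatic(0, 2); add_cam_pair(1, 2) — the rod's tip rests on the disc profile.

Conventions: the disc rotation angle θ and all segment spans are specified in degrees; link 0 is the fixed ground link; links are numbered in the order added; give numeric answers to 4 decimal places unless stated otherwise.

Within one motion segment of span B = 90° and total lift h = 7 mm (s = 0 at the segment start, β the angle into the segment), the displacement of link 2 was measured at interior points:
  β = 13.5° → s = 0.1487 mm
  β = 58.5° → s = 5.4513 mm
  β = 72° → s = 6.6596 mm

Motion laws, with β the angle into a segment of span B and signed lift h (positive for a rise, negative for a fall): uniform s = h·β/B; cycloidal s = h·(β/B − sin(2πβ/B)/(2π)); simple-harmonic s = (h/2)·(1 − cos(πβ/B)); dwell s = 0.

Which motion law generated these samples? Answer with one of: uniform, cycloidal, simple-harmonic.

candidates at β/B = r: uniform s = h·r (linear in β); cycloidal s = h·(r − sin(2πr)/(2π)); simple-harmonic s = (h/2)(1 − cos(πr))
β=13.5°: printed 0.1487 | uniform 1.0500, cycloidal 0.1487, simple-harmonic 0.3815
β=58.5°: printed 5.4513 | uniform 4.5500, cycloidal 5.4513, simple-harmonic 5.0890
β=72°: printed 6.6596 | uniform 5.6000, cycloidal 6.6596, simple-harmonic 6.3316
only one law matches every sample → cycloidal

cycloidal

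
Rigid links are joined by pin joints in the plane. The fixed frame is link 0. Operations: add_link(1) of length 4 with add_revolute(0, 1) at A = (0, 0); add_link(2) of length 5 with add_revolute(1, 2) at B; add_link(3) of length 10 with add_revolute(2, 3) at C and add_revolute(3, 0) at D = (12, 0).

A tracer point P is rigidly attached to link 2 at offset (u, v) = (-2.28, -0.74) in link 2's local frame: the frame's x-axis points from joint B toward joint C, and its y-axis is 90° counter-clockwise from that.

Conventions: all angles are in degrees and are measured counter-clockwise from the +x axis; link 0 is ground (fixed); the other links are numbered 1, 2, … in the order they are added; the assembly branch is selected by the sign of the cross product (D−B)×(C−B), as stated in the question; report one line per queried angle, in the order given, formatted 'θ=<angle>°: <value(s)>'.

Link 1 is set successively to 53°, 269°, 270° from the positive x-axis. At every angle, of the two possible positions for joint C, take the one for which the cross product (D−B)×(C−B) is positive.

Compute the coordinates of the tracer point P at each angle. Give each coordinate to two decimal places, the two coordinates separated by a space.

A=(0,0), D=(12.00,0)
θ=53°: B = A + 4.00·(cos53°, sin53°) = (2.4073, 3.1945)
θ=53°: |BD| = 10.1107
θ=53°: circle(B,5.00) ∩ circle(D,10.00): a=1.3464, h=4.8153
θ=53°:   candidates: C₊=(5.2061,7.3378) cross=48.686; C₋=(2.1632,-1.7995) cross=-48.686
θ=53°:   branch + wants cross > 0 → take C=(5.2061,7.3378) (cross=48.686)
θ=53°: ex = (C−B)/|BC| = (0.5598,0.8286); ey = (-0.8286,0.5598)
θ=53°: P = B + -2.28·ex + -0.74·ey = (1.7442,0.8910)
θ=269°: B = A + 4.00·(cos269°, sin269°) = (-0.0698, -3.9994)
θ=269°: |BD| = 12.7152
θ=269°: circle(B,5.00) ∩ circle(D,10.00): a=3.4083, h=3.6583
θ=269°:   candidates: C₊=(2.0149,0.5453) cross=46.516; C₋=(4.3162,-6.4000) cross=-46.516
θ=269°:   branch + wants cross > 0 → take C=(2.0149,0.5453) (cross=46.516)
θ=269°: ex = (C−B)/|BC| = (0.4169,0.9089); ey = (-0.9089,0.4169)
θ=269°: P = B + -2.28·ex + -0.74·ey = (-0.3478,-6.3803)
θ=270°: B = A + 4.00·(cos270°, sin270°) = (-0.0000, -4.0000)
θ=270°: |BD| = 12.6491
θ=270°: circle(B,5.00) ∩ circle(D,10.00): a=3.3599, h=3.7028
θ=270°:   candidates: C₊=(2.0166,0.5753) cross=46.837; C₋=(4.3584,-6.4503) cross=-46.837
θ=270°:   branch + wants cross > 0 → take C=(2.0166,0.5753) (cross=46.837)
θ=270°: ex = (C−B)/|BC| = (0.4033,0.9151); ey = (-0.9151,0.4033)
θ=270°: P = B + -2.28·ex + -0.74·ey = (-0.2424,-6.3848)

θ=53°: 1.74 0.89
θ=269°: -0.35 -6.38
θ=270°: -0.24 -6.38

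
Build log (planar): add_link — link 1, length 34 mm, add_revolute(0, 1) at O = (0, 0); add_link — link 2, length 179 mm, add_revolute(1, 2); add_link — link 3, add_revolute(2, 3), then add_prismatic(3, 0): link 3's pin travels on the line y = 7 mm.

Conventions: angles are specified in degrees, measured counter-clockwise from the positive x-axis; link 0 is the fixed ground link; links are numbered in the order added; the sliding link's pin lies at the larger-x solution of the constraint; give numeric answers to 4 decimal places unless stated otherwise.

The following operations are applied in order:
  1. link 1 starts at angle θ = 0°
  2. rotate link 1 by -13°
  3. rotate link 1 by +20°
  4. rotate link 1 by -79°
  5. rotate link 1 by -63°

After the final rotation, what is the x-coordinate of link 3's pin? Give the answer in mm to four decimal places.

geometry: r = 34 mm, L = 179 mm, e = 7 mm; θ starts at 0°
rotate link 1 by -13°: θ ← 0° -13° = -13°
rotate link 1 by +20°: θ ← -13° +20° = 7°
rotate link 1 by -79°: θ ← 7° -79° = -72°
rotate link 1 by -63°: θ ← -72° -63° = -135°
crank pin P = (r cos θ, r sin θ) = (-24.041631, -24.041631)
h = r sin θ − e = -24.041631 − 7 = -31.041631
x = r cos θ + √(L² − h²) = -24.041631 + 176.287882 = 152.246251

152.2463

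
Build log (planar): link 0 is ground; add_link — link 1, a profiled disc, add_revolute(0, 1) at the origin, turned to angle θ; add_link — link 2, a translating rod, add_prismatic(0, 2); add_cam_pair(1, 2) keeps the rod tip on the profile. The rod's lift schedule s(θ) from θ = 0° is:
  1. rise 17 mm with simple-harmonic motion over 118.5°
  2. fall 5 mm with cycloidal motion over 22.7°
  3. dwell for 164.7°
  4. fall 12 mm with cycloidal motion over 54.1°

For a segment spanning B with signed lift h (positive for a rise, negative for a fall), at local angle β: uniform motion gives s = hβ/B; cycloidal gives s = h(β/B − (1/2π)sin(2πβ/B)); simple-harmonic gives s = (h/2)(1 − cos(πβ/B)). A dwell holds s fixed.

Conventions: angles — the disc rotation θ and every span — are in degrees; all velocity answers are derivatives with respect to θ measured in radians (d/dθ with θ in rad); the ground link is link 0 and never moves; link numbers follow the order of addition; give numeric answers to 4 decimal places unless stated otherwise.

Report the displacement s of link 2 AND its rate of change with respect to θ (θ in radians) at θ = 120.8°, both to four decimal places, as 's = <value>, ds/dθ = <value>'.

seg 1 [0°–118.5°] simple-harmonic, h=17: full span → s += 17 → s = 17.0000
seg 2 [118.5°–141.2°] cycloidal, h=-5: θ=120.8° here. β=2.3, B=22.7. -5·(0.1013 − sin(2π·0.1013)/(2π)) = -0.0335 → s = 16.9665
velocity in seg [118.5°–141.2°] (cycloidal), θ in radians: β = 2.3° = 0.0401 rad, B = 22.7° = 0.3962 rad; ds/dθ = (h/B)(1 − cos(2πβ/B)) = ((-5)/0.3962)(1 − cos(2π·0.1013)) = -2.472195 mm/rad

s = 16.9665, ds/dθ = -2.4722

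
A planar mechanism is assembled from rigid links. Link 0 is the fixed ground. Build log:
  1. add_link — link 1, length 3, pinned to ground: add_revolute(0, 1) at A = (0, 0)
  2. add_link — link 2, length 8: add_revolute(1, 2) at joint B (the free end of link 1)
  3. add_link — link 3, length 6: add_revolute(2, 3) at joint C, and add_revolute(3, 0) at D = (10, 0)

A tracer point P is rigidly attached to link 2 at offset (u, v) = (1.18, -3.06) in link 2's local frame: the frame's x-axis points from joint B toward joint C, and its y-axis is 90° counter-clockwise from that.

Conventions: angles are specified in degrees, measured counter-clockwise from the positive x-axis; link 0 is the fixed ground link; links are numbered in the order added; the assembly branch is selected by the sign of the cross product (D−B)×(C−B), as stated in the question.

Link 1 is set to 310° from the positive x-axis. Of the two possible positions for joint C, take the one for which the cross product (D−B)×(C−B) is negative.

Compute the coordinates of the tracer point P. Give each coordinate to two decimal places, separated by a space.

A=(0,0), D=(10.00,0)
B = A + 3.00·(cos310°, sin310°) = (1.9284, -2.2981)
|BD| = 8.3924
circle(B,8.00) ∩ circle(D,6.00): a=5.8644, h=5.4414
  candidates: C₊=(6.0785,4.5412) cross=45.667; C₋=(9.0586,-5.9257) cross=-45.667
  branch - wants cross < 0 → take C=(9.0586,-5.9257) (cross=-45.667)
ex = (C−B)/|BC| = (0.8913,-0.4534); ey = (0.4534,0.8913)
P = B + 1.18·ex + -3.06·ey = (1.5925,-5.5605)

1.59 -5.56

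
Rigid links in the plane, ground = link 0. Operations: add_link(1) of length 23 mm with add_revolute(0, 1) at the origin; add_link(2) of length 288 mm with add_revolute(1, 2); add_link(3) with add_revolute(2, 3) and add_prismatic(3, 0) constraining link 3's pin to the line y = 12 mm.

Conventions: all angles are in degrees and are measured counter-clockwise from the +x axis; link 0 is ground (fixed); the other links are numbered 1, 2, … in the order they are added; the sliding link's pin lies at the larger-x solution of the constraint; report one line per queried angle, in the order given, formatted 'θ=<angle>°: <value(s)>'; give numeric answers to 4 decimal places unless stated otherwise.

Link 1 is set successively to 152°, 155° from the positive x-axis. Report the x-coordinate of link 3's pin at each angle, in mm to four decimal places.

geometry: r = 23 mm, L = 288 mm, e = 12 mm
θ=152°: crank pin P = (r cos θ, r sin θ) = (-20.307795, 10.797846)
θ=152°: h = r sin θ − e = 10.797846 − 12 = -1.202154
θ=152°: x = r cos θ + √(L² − h²) = -20.307795 + 287.997491 = 267.689696
θ=155°: crank pin P = (r cos θ, r sin θ) = (-20.845079, 9.720220)
θ=155°: h = r sin θ − e = 9.720220 − 12 = -2.279780
θ=155°: x = r cos θ + √(L² − h²) = -20.845079 + 287.990977 = 267.145897

θ=152°: 267.6897
θ=155°: 267.1459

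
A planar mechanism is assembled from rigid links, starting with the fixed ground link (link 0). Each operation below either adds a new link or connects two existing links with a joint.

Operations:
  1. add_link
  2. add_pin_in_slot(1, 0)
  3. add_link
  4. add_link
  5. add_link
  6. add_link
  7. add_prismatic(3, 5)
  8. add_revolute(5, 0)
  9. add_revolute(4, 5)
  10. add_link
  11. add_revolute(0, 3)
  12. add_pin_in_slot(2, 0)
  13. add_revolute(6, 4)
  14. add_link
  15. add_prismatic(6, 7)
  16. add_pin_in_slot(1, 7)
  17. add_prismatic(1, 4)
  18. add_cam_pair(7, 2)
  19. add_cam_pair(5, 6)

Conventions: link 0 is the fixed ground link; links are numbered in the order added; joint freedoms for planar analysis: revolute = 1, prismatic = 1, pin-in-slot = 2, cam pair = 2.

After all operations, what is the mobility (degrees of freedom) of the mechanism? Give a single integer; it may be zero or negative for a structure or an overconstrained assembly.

(L,J1,J2)=(1,0,0); link0 fixed
link1: (2,0,0)
PS 1-0 [J2]: (2,0,1)
link2: (3,0,1)
link3: (4,0,1)
link4: (5,0,1)
link5: (6,0,1)
P 3-5 [J1]: (6,1,1)
R 5-0 [J1]: (6,2,1)
R 4-5 [J1]: (6,3,1)
link6: (7,3,1)
R 0-3 [J1]: (7,4,1)
PS 2-0 [J2]: (7,4,2)
R 6-4 [J1]: (7,5,2)
link7: (8,5,2)
P 6-7 [J1]: (8,6,2)
PS 1-7 [J2]: (8,6,3)
P 1-4 [J1]: (8,7,3)
C 7-2 [J2]: (8,7,4)
C 5-6 [J2]: (8,7,5)
Grübler: 3·7 − 2·7 − 5 = 2

M = 2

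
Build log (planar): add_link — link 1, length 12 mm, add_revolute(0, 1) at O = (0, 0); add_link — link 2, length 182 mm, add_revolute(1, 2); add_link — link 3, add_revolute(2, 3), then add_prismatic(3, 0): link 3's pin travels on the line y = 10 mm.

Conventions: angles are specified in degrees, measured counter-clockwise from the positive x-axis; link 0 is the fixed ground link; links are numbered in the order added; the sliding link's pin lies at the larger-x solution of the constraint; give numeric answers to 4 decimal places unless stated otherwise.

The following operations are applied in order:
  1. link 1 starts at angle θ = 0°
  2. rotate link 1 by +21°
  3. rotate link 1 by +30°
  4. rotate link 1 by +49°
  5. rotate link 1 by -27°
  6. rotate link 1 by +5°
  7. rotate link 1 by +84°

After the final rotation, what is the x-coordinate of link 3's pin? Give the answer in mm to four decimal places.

geometry: r = 12 mm, L = 182 mm, e = 10 mm; θ starts at 0°
rotate link 1 by +21°: θ ← 0° +21° = 21°
rotate link 1 by +30°: θ ← 21° +30° = 51°
rotate link 1 by +49°: θ ← 51° +49° = 100°
rotate link 1 by -27°: θ ← 100° -27° = 73°
rotate link 1 by +5°: θ ← 73° +5° = 78°
rotate link 1 by +84°: θ ← 78° +84° = 162°
crank pin P = (r cos θ, r sin θ) = (-11.412678, 3.708204)
h = r sin θ − e = 3.708204 − 10 = -6.291796
x = r cos θ + √(L² − h²) = -11.412678 + 181.891213 = 170.478535

170.4785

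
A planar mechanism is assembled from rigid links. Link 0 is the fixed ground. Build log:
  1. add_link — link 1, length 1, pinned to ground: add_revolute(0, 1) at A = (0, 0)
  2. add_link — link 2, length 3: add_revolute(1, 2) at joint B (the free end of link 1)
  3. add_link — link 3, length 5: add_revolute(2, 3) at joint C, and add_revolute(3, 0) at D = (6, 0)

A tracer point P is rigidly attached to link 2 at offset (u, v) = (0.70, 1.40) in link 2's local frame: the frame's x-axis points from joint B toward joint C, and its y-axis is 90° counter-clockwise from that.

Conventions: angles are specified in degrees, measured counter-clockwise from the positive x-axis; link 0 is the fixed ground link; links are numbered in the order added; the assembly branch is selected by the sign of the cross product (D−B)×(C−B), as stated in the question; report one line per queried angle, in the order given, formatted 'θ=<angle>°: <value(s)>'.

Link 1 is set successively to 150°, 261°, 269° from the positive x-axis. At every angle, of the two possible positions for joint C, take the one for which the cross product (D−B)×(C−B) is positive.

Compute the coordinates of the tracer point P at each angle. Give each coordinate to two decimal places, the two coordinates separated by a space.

A=(0,0), D=(6.00,0)
θ=150°: B = A + 1.00·(cos150°, sin150°) = (-0.8660, 0.5000)
θ=150°: |BD| = 6.8842
θ=150°: circle(B,3.00) ∩ circle(D,5.00): a=2.2800, h=1.9497
θ=150°:   candidates: C₊=(1.5496,2.2790) cross=13.422; C₋=(1.2664,-1.6102) cross=-13.422
θ=150°:   branch + wants cross > 0 → take C=(1.5496,2.2790) (cross=13.422)
θ=150°: ex = (C−B)/|BC| = (0.8052,0.5930); ey = (-0.5930,0.8052)
θ=150°: P = B + 0.70·ex + 1.40·ey = (-1.1326,2.0424)
θ=261°: B = A + 1.00·(cos261°, sin261°) = (-0.1564, -0.9877)
θ=261°: |BD| = 6.2352
θ=261°: circle(B,3.00) ∩ circle(D,5.00): a=1.8345, h=2.3737
θ=261°:   candidates: C₊=(1.2789,1.6467) cross=14.800; C₋=(2.0309,-3.0408) cross=-14.800
θ=261°:   branch + wants cross > 0 → take C=(1.2789,1.6467) (cross=14.800)
θ=261°: ex = (C−B)/|BC| = (0.4785,0.8781); ey = (-0.8781,0.4785)
θ=261°: P = B + 0.70·ex + 1.40·ey = (-1.0509,0.2968)
θ=269°: B = A + 1.00·(cos269°, sin269°) = (-0.0175, -0.9998)
θ=269°: |BD| = 6.1000
θ=269°: circle(B,3.00) ∩ circle(D,5.00): a=1.7385, h=2.4449
θ=269°:   candidates: C₊=(1.2968,1.6970) cross=14.914; C₋=(2.0983,-3.1267) cross=-14.914
θ=269°:   branch + wants cross > 0 → take C=(1.2968,1.6970) (cross=14.914)
θ=269°: ex = (C−B)/|BC| = (0.4381,0.8989); ey = (-0.8989,0.4381)
θ=269°: P = B + 0.70·ex + 1.40·ey = (-0.9693,0.2427)

θ=150°: -1.13 2.04
θ=261°: -1.05 0.30
θ=269°: -0.97 0.24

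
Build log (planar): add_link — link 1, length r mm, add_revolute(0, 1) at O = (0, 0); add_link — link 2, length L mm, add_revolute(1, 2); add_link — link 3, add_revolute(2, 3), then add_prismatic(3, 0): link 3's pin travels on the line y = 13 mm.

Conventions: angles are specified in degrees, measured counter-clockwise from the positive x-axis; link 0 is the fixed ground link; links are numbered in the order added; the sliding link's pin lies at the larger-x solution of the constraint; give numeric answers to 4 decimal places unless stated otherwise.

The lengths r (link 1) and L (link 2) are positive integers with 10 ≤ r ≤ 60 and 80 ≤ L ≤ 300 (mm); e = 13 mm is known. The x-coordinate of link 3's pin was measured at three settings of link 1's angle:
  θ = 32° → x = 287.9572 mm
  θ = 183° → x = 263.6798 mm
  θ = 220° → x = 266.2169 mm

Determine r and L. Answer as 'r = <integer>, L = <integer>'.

constraint per measurement: (x − r cos θ)² + (r sin θ − e)² = L²
subtracting the θ₁ and θ₂ equations cancels the r² and L² terms:
r = (x₁² − x₂²) / (2[(x₁cos θ₁ + e sin θ₁) − (x₂cos θ₂ + e sin θ₂)]) = 13.0000 → r = 13
L² = (x₁ − r cos θ₁)² + (r sin θ₁ − e)² = 76728.9959 → L = 277.0000 → L = 277
check at θ₃=220°: x = 266.2169 (printed 266.2169) ✓

r = 13, L = 277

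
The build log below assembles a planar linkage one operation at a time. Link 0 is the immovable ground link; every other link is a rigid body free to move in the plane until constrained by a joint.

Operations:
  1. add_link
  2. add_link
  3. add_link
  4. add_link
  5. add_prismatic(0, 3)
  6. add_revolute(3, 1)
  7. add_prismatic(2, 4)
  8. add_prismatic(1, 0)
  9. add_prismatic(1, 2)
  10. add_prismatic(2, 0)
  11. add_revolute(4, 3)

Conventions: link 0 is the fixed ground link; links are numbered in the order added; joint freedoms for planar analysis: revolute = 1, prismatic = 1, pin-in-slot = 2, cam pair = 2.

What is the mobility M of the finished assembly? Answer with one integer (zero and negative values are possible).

ground; <1,0,0>
#1 <2,0,0>
#2 <3,0,0>
#3 <4,0,0>
#4 <5,0,0>
P:0↔3 J1 <5,1,0>
R:3↔1 J1 <5,2,0>
P:2↔4 J1 <5,3,0>
P:1↔0 J1 <5,4,0>
P:1↔2 J1 <5,5,0>
P:2↔0 J1 <5,6,0>
R:4↔3 J1 <5,7,0>
3×4 − 2×7 − 1×0 = -2

M = -2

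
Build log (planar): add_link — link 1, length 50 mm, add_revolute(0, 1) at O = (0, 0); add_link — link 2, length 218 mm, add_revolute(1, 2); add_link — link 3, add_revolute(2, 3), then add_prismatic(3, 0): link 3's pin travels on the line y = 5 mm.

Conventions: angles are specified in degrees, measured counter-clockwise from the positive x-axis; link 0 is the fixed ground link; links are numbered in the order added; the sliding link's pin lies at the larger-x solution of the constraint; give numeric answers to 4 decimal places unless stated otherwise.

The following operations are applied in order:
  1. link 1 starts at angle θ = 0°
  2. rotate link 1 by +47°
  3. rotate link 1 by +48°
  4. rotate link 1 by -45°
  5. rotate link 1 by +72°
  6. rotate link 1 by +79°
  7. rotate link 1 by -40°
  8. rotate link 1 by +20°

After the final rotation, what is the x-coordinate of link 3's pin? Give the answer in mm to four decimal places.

geometry: r = 50 mm, L = 218 mm, e = 5 mm; θ starts at 0°
rotate link 1 by +47°: θ ← 0° +47° = 47°
rotate link 1 by +48°: θ ← 47° +48° = 95°
rotate link 1 by -45°: θ ← 95° -45° = 50°
rotate link 1 by +72°: θ ← 50° +72° = 122°
rotate link 1 by +79°: θ ← 122° +79° = 201°
rotate link 1 by -40°: θ ← 201° -40° = 161°
rotate link 1 by +20°: θ ← 161° +20° = 181°
crank pin P = (r cos θ, r sin θ) = (-49.992385, -0.872620)
h = r sin θ − e = -0.872620 − 5 = -5.872620
x = r cos θ + √(L² − h²) = -49.992385 + 217.920885 = 167.928501

167.9285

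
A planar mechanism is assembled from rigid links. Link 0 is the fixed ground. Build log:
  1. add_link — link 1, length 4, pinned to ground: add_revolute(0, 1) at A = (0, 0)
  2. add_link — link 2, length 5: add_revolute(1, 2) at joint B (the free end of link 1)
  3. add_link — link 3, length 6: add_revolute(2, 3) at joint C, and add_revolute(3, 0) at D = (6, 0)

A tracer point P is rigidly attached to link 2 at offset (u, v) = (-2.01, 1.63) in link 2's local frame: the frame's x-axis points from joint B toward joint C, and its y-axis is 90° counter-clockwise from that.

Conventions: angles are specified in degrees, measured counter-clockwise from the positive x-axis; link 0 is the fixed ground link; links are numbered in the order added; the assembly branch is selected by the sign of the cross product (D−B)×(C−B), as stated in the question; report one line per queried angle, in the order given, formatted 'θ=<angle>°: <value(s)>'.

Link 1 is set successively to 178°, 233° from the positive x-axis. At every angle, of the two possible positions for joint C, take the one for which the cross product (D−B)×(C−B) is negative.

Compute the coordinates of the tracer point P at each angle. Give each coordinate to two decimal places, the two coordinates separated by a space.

A=(0,0), D=(6.00,0)
θ=178°: B = A + 4.00·(cos178°, sin178°) = (-3.9976, 0.1396)
θ=178°: |BD| = 9.9985
θ=178°: circle(B,5.00) ∩ circle(D,6.00): a=4.4492, h=2.2814
θ=178°:   candidates: C₊=(0.4830,2.3586) cross=22.811; C₋=(0.4193,-2.2037) cross=-22.811
θ=178°:   branch - wants cross < 0 → take C=(0.4193,-2.2037) (cross=-22.811)
θ=178°: ex = (C−B)/|BC| = (0.8834,-0.4687); ey = (0.4687,0.8834)
θ=178°: P = B + -2.01·ex + 1.63·ey = (-5.0092,2.5215)
θ=233°: B = A + 4.00·(cos233°, sin233°) = (-2.4073, -3.1945)
θ=233°: |BD| = 8.9937
θ=233°: circle(B,5.00) ∩ circle(D,6.00): a=3.8853, h=3.1471
θ=233°:   candidates: C₊=(0.1069,1.1274) cross=28.304; C₋=(2.3425,-4.7564) cross=-28.304
θ=233°:   branch - wants cross < 0 → take C=(2.3425,-4.7564) (cross=-28.304)
θ=233°: ex = (C−B)/|BC| = (0.9500,-0.3124); ey = (0.3124,0.9500)
θ=233°: P = B + -2.01·ex + 1.63·ey = (-3.8075,-1.0182)

θ=178°: -5.01 2.52
θ=233°: -3.81 -1.02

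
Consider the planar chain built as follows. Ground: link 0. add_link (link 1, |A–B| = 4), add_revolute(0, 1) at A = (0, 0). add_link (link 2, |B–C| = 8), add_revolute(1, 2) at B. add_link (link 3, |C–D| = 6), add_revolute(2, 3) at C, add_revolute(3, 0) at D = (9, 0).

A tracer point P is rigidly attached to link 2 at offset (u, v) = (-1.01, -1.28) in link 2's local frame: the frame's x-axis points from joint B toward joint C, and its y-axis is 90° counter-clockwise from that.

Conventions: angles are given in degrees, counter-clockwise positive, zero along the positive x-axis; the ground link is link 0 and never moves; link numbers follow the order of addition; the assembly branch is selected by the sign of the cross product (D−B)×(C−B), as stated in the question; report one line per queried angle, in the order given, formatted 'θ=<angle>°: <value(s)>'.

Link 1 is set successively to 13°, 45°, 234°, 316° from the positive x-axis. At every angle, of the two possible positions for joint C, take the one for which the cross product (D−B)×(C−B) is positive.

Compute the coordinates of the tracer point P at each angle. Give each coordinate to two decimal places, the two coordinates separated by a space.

A=(0,0), D=(9.00,0)
θ=13°: B = A + 4.00·(cos13°, sin13°) = (3.8975, 0.8998)
θ=13°: |BD| = 5.1813
θ=13°: circle(B,8.00) ∩ circle(D,6.00): a=5.2927, h=5.9990
θ=13°:   candidates: C₊=(10.1515,5.8885) cross=31.082; C₋=(8.0679,-5.9272) cross=-31.082
θ=13°:   branch + wants cross > 0 → take C=(10.1515,5.8885) (cross=31.082)
θ=13°: ex = (C−B)/|BC| = (0.7818,0.6236); ey = (-0.6236,0.7818)
θ=13°: P = B + -1.01·ex + -1.28·ey = (3.9061,-0.7307)
θ=45°: B = A + 4.00·(cos45°, sin45°) = (2.8284, 2.8284)
θ=45°: |BD| = 6.7888
θ=45°: circle(B,8.00) ∩ circle(D,6.00): a=5.4566, h=5.8502
θ=45°:   candidates: C₊=(10.2263,5.8733) cross=39.716; C₋=(5.3515,-4.7633) cross=-39.716
θ=45°:   branch + wants cross > 0 → take C=(10.2263,5.8733) (cross=39.716)
θ=45°: ex = (C−B)/|BC| = (0.9247,0.3806); ey = (-0.3806,0.9247)
θ=45°: P = B + -1.01·ex + -1.28·ey = (2.3816,1.2603)
θ=234°: B = A + 4.00·(cos234°, sin234°) = (-2.3511, -3.2361)
θ=234°: |BD| = 11.8034
θ=234°: circle(B,8.00) ∩ circle(D,6.00): a=7.0878, h=3.7099
θ=234°:   candidates: C₊=(3.4480,2.2749) cross=43.789; C₋=(5.4822,-4.8606) cross=-43.789
θ=234°:   branch + wants cross > 0 → take C=(3.4480,2.2749) (cross=43.789)
θ=234°: ex = (C−B)/|BC| = (0.7249,0.6889); ey = (-0.6889,0.7249)
θ=234°: P = B + -1.01·ex + -1.28·ey = (-2.2015,-4.8597)
θ=316°: B = A + 4.00·(cos316°, sin316°) = (2.8774, -2.7786)
θ=316°: |BD| = 6.7237
θ=316°: circle(B,8.00) ∩ circle(D,6.00): a=5.4440, h=5.8620
θ=316°:   candidates: C₊=(5.4122,4.8091) cross=39.414; C₋=(10.2573,-5.8668) cross=-39.414
θ=316°:   branch + wants cross > 0 → take C=(5.4122,4.8091) (cross=39.414)
θ=316°: ex = (C−B)/|BC| = (0.3169,0.9485); ey = (-0.9485,0.3169)
θ=316°: P = B + -1.01·ex + -1.28·ey = (3.7714,-4.1422)

θ=13°: 3.91 -0.73
θ=45°: 2.38 1.26
θ=234°: -2.20 -4.86
θ=316°: 3.77 -4.14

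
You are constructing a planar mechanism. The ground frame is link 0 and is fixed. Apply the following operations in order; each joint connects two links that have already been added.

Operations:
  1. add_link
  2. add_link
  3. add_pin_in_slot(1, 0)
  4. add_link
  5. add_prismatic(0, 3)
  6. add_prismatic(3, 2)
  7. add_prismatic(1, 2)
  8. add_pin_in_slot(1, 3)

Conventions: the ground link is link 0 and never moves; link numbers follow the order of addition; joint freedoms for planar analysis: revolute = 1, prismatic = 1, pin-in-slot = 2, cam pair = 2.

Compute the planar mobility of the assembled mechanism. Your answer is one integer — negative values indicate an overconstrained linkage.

L=1 J1=0 J2=0
add link → L=2 J1=0 J2=0
add link → L=3 J1=0 J2=0
PS@1,0 dof=2 J2 → L=3 J1=0 J2=1
add link → L=4 J1=0 J2=1
P@0,3 dof=1 J1 → L=4 J1=1 J2=1
P@3,2 dof=1 J1 → L=4 J1=2 J2=1
P@1,2 dof=1 J1 → L=4 J1=3 J2=1
PS@1,3 dof=2 J2 → L=4 J1=3 J2=2
M=3(L−1)−2J1−J2=3·3−2·3−2=1

M = 1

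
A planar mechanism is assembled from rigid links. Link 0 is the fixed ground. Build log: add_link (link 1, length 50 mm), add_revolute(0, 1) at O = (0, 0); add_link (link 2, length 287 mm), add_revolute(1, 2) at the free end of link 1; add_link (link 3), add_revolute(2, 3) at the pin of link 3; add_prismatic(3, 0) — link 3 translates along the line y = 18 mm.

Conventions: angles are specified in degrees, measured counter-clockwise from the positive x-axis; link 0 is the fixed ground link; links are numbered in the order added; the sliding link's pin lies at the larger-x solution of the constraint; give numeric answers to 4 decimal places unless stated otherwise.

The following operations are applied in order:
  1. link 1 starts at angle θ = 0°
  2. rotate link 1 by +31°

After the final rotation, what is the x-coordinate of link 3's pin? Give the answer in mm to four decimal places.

geometry: r = 50 mm, L = 287 mm, e = 18 mm; θ starts at 0°
rotate link 1 by +31°: θ ← 0° +31° = 31°
crank pin P = (r cos θ, r sin θ) = (42.858365, 25.751904)
h = r sin θ − e = 25.751904 − 18 = 7.751904
x = r cos θ + √(L² − h²) = 42.858365 + 286.895291 = 329.753656

329.7537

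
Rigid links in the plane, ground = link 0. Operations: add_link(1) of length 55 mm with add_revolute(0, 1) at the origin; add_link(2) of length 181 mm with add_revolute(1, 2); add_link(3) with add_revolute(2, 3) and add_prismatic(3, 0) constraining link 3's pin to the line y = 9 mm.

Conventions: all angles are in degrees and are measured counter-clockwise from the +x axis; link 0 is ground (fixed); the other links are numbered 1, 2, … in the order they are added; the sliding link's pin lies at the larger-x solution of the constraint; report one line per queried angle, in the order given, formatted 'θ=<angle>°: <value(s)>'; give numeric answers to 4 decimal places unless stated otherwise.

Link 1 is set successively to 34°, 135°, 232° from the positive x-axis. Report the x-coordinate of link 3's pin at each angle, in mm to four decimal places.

geometry: r = 55 mm, L = 181 mm, e = 9 mm
θ=34°: crank pin P = (r cos θ, r sin θ) = (45.597066, 30.755610)
θ=34°: h = r sin θ − e = 30.755610 − 9 = 21.755610
θ=34°: x = r cos θ + √(L² − h²) = 45.597066 + 179.687767 = 225.284833
θ=135°: crank pin P = (r cos θ, r sin θ) = (-38.890873, 38.890873)
θ=135°: h = r sin θ − e = 38.890873 − 9 = 29.890873
θ=135°: x = r cos θ + √(L² − h²) = -38.890873 + 178.514805 = 139.623932
θ=232°: crank pin P = (r cos θ, r sin θ) = (-33.861381, -43.340591)
θ=232°: h = r sin θ − e = -43.340591 − 9 = -52.340591
θ=232°: x = r cos θ + √(L² − h²) = -33.861381 + 173.267027 = 139.405645

θ=34°: 225.2848
θ=135°: 139.6239
θ=232°: 139.4056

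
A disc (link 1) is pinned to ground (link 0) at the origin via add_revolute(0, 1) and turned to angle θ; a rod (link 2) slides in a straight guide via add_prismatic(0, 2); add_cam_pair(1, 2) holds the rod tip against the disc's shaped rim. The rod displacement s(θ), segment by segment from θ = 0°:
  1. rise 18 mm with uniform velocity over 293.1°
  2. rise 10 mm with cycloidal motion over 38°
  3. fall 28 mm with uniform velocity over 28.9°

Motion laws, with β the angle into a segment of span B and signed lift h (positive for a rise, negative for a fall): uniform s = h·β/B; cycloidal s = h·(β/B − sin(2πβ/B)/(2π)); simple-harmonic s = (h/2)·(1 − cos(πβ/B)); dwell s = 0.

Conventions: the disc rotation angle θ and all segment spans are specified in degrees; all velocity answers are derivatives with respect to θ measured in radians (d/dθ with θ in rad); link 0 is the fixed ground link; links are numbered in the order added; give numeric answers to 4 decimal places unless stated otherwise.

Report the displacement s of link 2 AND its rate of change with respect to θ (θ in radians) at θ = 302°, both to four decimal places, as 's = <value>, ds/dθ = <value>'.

segment 1 (0° to 293.1°, uniform, h = 18) is passed completely: s = 0.0000 + (18) = 18.0000
θ = 302° falls in segment 2 (293.1° to 331.1°, cycloidal, h = 10): β = 302 − 293.1 = 8.9°, B = 38°; Δs = 10·(0.2342 − sin(2π·0.2342)/(2π)) = 0.7584; s = 18.0000 + 0.7584 = 18.7584
velocity in seg [293.1°–331.1°] (cycloidal), θ in radians: β = 8.9° = 0.1553 rad, B = 38° = 0.6632 rad; ds/dθ = (h/B)(1 − cos(2πβ/B)) = (10/0.6632)(1 − cos(2π·0.2342)) = 13.584444 mm/rad

s = 18.7584, ds/dθ = 13.5844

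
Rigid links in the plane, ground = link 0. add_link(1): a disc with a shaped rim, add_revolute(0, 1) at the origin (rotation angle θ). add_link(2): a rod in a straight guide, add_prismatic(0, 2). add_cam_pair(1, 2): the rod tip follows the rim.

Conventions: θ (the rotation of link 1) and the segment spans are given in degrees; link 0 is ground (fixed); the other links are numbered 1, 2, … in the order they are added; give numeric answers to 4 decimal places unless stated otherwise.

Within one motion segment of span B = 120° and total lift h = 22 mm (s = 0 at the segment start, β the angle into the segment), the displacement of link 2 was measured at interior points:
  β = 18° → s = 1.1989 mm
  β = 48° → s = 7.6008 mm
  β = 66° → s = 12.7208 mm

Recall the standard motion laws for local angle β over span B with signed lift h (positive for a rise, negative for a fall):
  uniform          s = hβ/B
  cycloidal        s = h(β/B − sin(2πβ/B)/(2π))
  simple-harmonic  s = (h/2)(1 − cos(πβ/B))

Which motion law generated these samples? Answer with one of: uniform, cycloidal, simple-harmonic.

candidates at β/B = r: uniform s = h·r (linear in β); cycloidal s = h·(r − sin(2πr)/(2π)); simple-harmonic s = (h/2)(1 − cos(πr))
β=18°: printed 1.1989 | uniform 3.3000, cycloidal 0.4673, simple-harmonic 1.1989
β=48°: printed 7.6008 | uniform 8.8000, cycloidal 6.7419, simple-harmonic 7.6008
β=66°: printed 12.7208 | uniform 12.1000, cycloidal 13.1820, simple-harmonic 12.7208
only one law matches every sample → simple-harmonic

simple-harmonic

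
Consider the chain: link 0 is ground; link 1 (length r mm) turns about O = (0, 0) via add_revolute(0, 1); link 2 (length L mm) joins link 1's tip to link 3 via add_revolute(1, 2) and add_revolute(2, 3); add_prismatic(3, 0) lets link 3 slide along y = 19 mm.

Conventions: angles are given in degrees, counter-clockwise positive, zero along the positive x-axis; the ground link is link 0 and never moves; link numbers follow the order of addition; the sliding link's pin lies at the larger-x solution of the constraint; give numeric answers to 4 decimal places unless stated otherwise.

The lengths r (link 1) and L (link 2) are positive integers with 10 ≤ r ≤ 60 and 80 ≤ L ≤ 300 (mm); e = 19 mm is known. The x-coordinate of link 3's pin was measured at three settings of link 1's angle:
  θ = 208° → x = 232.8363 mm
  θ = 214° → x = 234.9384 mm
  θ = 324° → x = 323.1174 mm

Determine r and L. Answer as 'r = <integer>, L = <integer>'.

constraint per measurement: (x − r cos θ)² + (r sin θ − e)² = L²
subtracting the θ₁ and θ₂ equations cancels the r² and L² terms:
r = (x₁² − x₂²) / (2[(x₁cos θ₁ + e sin θ₁) − (x₂cos θ₂ + e sin θ₂)]) = 53.9996 → r = 54
L² = (x₁ − r cos θ₁)² + (r sin θ₁ − e)² = 80655.9813 → L = 284.0000 → L = 284
check at θ₃=324°: x = 323.1174 (printed 323.1174) ✓

r = 54, L = 284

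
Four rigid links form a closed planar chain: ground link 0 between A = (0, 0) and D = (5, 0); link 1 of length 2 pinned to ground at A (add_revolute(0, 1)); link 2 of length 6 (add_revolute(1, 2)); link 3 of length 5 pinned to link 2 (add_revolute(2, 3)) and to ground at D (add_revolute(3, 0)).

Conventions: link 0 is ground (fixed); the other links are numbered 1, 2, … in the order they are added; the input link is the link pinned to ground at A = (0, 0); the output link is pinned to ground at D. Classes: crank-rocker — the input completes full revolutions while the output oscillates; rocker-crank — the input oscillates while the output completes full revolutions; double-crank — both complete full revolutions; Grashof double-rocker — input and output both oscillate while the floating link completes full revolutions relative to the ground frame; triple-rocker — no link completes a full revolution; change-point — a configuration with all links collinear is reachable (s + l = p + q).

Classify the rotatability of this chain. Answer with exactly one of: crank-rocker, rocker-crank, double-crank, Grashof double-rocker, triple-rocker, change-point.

lengths: ground=5, input=2, coupler=6, output=5
sorted: s=2 (shortest), l=6 (longest), p+q=10
s + l = 8 vs p + q = 10
s + l < p + q (Grashof) with shortest = input link → crank-rocker

crank-rocker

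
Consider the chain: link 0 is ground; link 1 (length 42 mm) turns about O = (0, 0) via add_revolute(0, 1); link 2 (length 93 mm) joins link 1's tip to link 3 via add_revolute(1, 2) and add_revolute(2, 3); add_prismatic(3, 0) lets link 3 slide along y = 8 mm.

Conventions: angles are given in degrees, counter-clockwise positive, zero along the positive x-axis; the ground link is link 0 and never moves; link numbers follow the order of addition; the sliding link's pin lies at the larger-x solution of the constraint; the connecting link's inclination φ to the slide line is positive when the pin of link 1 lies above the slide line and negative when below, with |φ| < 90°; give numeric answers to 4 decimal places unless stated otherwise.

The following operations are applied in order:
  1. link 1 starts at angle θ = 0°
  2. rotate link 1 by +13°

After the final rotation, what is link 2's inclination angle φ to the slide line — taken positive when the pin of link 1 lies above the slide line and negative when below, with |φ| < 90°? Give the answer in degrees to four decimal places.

geometry: r = 42 mm, L = 93 mm, e = 8 mm; θ starts at 0°
rotate link 1 by +13°: θ ← 0° +13° = 13°
h = r sin θ − e = 9.447944 − 8 = 1.447944
sin φ = h / L = 1.447944 / 93 = 0.01556929
φ = arcsin(0.01556929) = 0.892091°

0.8921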